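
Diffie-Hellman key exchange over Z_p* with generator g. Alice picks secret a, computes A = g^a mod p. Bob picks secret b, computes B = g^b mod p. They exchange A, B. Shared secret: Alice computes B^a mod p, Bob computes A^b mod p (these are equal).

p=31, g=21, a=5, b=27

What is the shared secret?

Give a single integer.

Answer: 30

Derivation:
A = 21^5 mod 31  (bits of 5 = 101)
  bit 0 = 1: r = r^2 * 21 mod 31 = 1^2 * 21 = 1*21 = 21
  bit 1 = 0: r = r^2 mod 31 = 21^2 = 7
  bit 2 = 1: r = r^2 * 21 mod 31 = 7^2 * 21 = 18*21 = 6
  -> A = 6
B = 21^27 mod 31  (bits of 27 = 11011)
  bit 0 = 1: r = r^2 * 21 mod 31 = 1^2 * 21 = 1*21 = 21
  bit 1 = 1: r = r^2 * 21 mod 31 = 21^2 * 21 = 7*21 = 23
  bit 2 = 0: r = r^2 mod 31 = 23^2 = 2
  bit 3 = 1: r = r^2 * 21 mod 31 = 2^2 * 21 = 4*21 = 22
  bit 4 = 1: r = r^2 * 21 mod 31 = 22^2 * 21 = 19*21 = 27
  -> B = 27
s = B^a = 27^5 mod 31  (bits of 5 = 101)
  bit 0 = 1: r = r^2 * 27 mod 31 = 1^2 * 27 = 1*27 = 27
  bit 1 = 0: r = r^2 mod 31 = 27^2 = 16
  bit 2 = 1: r = r^2 * 27 mod 31 = 16^2 * 27 = 8*27 = 30
  -> s = B^a = 30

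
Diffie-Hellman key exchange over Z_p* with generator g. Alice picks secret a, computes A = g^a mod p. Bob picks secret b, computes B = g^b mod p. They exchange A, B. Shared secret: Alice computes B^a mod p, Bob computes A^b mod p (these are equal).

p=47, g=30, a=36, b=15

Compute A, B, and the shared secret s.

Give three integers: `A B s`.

A = 30^36 mod 47  (bits of 36 = 100100)
  bit 0 = 1: r = r^2 * 30 mod 47 = 1^2 * 30 = 1*30 = 30
  bit 1 = 0: r = r^2 mod 47 = 30^2 = 7
  bit 2 = 0: r = r^2 mod 47 = 7^2 = 2
  bit 3 = 1: r = r^2 * 30 mod 47 = 2^2 * 30 = 4*30 = 26
  bit 4 = 0: r = r^2 mod 47 = 26^2 = 18
  bit 5 = 0: r = r^2 mod 47 = 18^2 = 42
  -> A = 42
B = 30^15 mod 47  (bits of 15 = 1111)
  bit 0 = 1: r = r^2 * 30 mod 47 = 1^2 * 30 = 1*30 = 30
  bit 1 = 1: r = r^2 * 30 mod 47 = 30^2 * 30 = 7*30 = 22
  bit 2 = 1: r = r^2 * 30 mod 47 = 22^2 * 30 = 14*30 = 44
  bit 3 = 1: r = r^2 * 30 mod 47 = 44^2 * 30 = 9*30 = 35
  -> B = 35
s = B^a = 35^36 mod 47  (bits of 36 = 100100)
  bit 0 = 1: r = r^2 * 35 mod 47 = 1^2 * 35 = 1*35 = 35
  bit 1 = 0: r = r^2 mod 47 = 35^2 = 3
  bit 2 = 0: r = r^2 mod 47 = 3^2 = 9
  bit 3 = 1: r = r^2 * 35 mod 47 = 9^2 * 35 = 34*35 = 15
  bit 4 = 0: r = r^2 mod 47 = 15^2 = 37
  bit 5 = 0: r = r^2 mod 47 = 37^2 = 6
  -> s = B^a = 6

Answer: 42 35 6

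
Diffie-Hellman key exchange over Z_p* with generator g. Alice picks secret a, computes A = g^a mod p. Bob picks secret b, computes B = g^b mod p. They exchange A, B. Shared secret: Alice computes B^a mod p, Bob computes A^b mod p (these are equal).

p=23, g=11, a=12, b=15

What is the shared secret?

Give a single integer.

Answer: 13

Derivation:
A = 11^12 mod 23  (bits of 12 = 1100)
  bit 0 = 1: r = r^2 * 11 mod 23 = 1^2 * 11 = 1*11 = 11
  bit 1 = 1: r = r^2 * 11 mod 23 = 11^2 * 11 = 6*11 = 20
  bit 2 = 0: r = r^2 mod 23 = 20^2 = 9
  bit 3 = 0: r = r^2 mod 23 = 9^2 = 12
  -> A = 12
B = 11^15 mod 23  (bits of 15 = 1111)
  bit 0 = 1: r = r^2 * 11 mod 23 = 1^2 * 11 = 1*11 = 11
  bit 1 = 1: r = r^2 * 11 mod 23 = 11^2 * 11 = 6*11 = 20
  bit 2 = 1: r = r^2 * 11 mod 23 = 20^2 * 11 = 9*11 = 7
  bit 3 = 1: r = r^2 * 11 mod 23 = 7^2 * 11 = 3*11 = 10
  -> B = 10
s = B^a = 10^12 mod 23  (bits of 12 = 1100)
  bit 0 = 1: r = r^2 * 10 mod 23 = 1^2 * 10 = 1*10 = 10
  bit 1 = 1: r = r^2 * 10 mod 23 = 10^2 * 10 = 8*10 = 11
  bit 2 = 0: r = r^2 mod 23 = 11^2 = 6
  bit 3 = 0: r = r^2 mod 23 = 6^2 = 13
  -> s = B^a = 13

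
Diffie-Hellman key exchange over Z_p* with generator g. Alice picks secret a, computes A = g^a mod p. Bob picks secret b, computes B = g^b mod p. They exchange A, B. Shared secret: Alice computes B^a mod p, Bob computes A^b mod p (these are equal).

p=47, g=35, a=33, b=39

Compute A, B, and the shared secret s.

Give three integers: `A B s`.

Answer: 39 19 43

Derivation:
A = 35^33 mod 47  (bits of 33 = 100001)
  bit 0 = 1: r = r^2 * 35 mod 47 = 1^2 * 35 = 1*35 = 35
  bit 1 = 0: r = r^2 mod 47 = 35^2 = 3
  bit 2 = 0: r = r^2 mod 47 = 3^2 = 9
  bit 3 = 0: r = r^2 mod 47 = 9^2 = 34
  bit 4 = 0: r = r^2 mod 47 = 34^2 = 28
  bit 5 = 1: r = r^2 * 35 mod 47 = 28^2 * 35 = 32*35 = 39
  -> A = 39
B = 35^39 mod 47  (bits of 39 = 100111)
  bit 0 = 1: r = r^2 * 35 mod 47 = 1^2 * 35 = 1*35 = 35
  bit 1 = 0: r = r^2 mod 47 = 35^2 = 3
  bit 2 = 0: r = r^2 mod 47 = 3^2 = 9
  bit 3 = 1: r = r^2 * 35 mod 47 = 9^2 * 35 = 34*35 = 15
  bit 4 = 1: r = r^2 * 35 mod 47 = 15^2 * 35 = 37*35 = 26
  bit 5 = 1: r = r^2 * 35 mod 47 = 26^2 * 35 = 18*35 = 19
  -> B = 19
s = B^a = 19^33 mod 47  (bits of 33 = 100001)
  bit 0 = 1: r = r^2 * 19 mod 47 = 1^2 * 19 = 1*19 = 19
  bit 1 = 0: r = r^2 mod 47 = 19^2 = 32
  bit 2 = 0: r = r^2 mod 47 = 32^2 = 37
  bit 3 = 0: r = r^2 mod 47 = 37^2 = 6
  bit 4 = 0: r = r^2 mod 47 = 6^2 = 36
  bit 5 = 1: r = r^2 * 19 mod 47 = 36^2 * 19 = 27*19 = 43
  -> s = B^a = 43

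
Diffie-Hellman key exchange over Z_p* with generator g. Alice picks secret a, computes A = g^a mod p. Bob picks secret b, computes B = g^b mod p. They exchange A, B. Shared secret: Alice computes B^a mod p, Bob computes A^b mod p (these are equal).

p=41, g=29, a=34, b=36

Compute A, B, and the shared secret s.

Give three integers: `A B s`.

Answer: 8 4 10

Derivation:
A = 29^34 mod 41  (bits of 34 = 100010)
  bit 0 = 1: r = r^2 * 29 mod 41 = 1^2 * 29 = 1*29 = 29
  bit 1 = 0: r = r^2 mod 41 = 29^2 = 21
  bit 2 = 0: r = r^2 mod 41 = 21^2 = 31
  bit 3 = 0: r = r^2 mod 41 = 31^2 = 18
  bit 4 = 1: r = r^2 * 29 mod 41 = 18^2 * 29 = 37*29 = 7
  bit 5 = 0: r = r^2 mod 41 = 7^2 = 8
  -> A = 8
B = 29^36 mod 41  (bits of 36 = 100100)
  bit 0 = 1: r = r^2 * 29 mod 41 = 1^2 * 29 = 1*29 = 29
  bit 1 = 0: r = r^2 mod 41 = 29^2 = 21
  bit 2 = 0: r = r^2 mod 41 = 21^2 = 31
  bit 3 = 1: r = r^2 * 29 mod 41 = 31^2 * 29 = 18*29 = 30
  bit 4 = 0: r = r^2 mod 41 = 30^2 = 39
  bit 5 = 0: r = r^2 mod 41 = 39^2 = 4
  -> B = 4
s = B^a = 4^34 mod 41  (bits of 34 = 100010)
  bit 0 = 1: r = r^2 * 4 mod 41 = 1^2 * 4 = 1*4 = 4
  bit 1 = 0: r = r^2 mod 41 = 4^2 = 16
  bit 2 = 0: r = r^2 mod 41 = 16^2 = 10
  bit 3 = 0: r = r^2 mod 41 = 10^2 = 18
  bit 4 = 1: r = r^2 * 4 mod 41 = 18^2 * 4 = 37*4 = 25
  bit 5 = 0: r = r^2 mod 41 = 25^2 = 10
  -> s = B^a = 10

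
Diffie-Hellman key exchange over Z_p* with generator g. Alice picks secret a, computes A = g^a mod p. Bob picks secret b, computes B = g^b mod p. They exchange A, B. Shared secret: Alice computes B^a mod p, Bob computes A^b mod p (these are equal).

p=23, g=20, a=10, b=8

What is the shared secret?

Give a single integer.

A = 20^10 mod 23  (bits of 10 = 1010)
  bit 0 = 1: r = r^2 * 20 mod 23 = 1^2 * 20 = 1*20 = 20
  bit 1 = 0: r = r^2 mod 23 = 20^2 = 9
  bit 2 = 1: r = r^2 * 20 mod 23 = 9^2 * 20 = 12*20 = 10
  bit 3 = 0: r = r^2 mod 23 = 10^2 = 8
  -> A = 8
B = 20^8 mod 23  (bits of 8 = 1000)
  bit 0 = 1: r = r^2 * 20 mod 23 = 1^2 * 20 = 1*20 = 20
  bit 1 = 0: r = r^2 mod 23 = 20^2 = 9
  bit 2 = 0: r = r^2 mod 23 = 9^2 = 12
  bit 3 = 0: r = r^2 mod 23 = 12^2 = 6
  -> B = 6
s = B^a = 6^10 mod 23  (bits of 10 = 1010)
  bit 0 = 1: r = r^2 * 6 mod 23 = 1^2 * 6 = 1*6 = 6
  bit 1 = 0: r = r^2 mod 23 = 6^2 = 13
  bit 2 = 1: r = r^2 * 6 mod 23 = 13^2 * 6 = 8*6 = 2
  bit 3 = 0: r = r^2 mod 23 = 2^2 = 4
  -> s = B^a = 4

Answer: 4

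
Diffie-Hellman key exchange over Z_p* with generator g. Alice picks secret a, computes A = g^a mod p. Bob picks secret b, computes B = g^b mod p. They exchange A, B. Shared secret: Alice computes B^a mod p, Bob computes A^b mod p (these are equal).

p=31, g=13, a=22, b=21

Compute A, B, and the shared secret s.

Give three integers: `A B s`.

Answer: 9 15 8

Derivation:
A = 13^22 mod 31  (bits of 22 = 10110)
  bit 0 = 1: r = r^2 * 13 mod 31 = 1^2 * 13 = 1*13 = 13
  bit 1 = 0: r = r^2 mod 31 = 13^2 = 14
  bit 2 = 1: r = r^2 * 13 mod 31 = 14^2 * 13 = 10*13 = 6
  bit 3 = 1: r = r^2 * 13 mod 31 = 6^2 * 13 = 5*13 = 3
  bit 4 = 0: r = r^2 mod 31 = 3^2 = 9
  -> A = 9
B = 13^21 mod 31  (bits of 21 = 10101)
  bit 0 = 1: r = r^2 * 13 mod 31 = 1^2 * 13 = 1*13 = 13
  bit 1 = 0: r = r^2 mod 31 = 13^2 = 14
  bit 2 = 1: r = r^2 * 13 mod 31 = 14^2 * 13 = 10*13 = 6
  bit 3 = 0: r = r^2 mod 31 = 6^2 = 5
  bit 4 = 1: r = r^2 * 13 mod 31 = 5^2 * 13 = 25*13 = 15
  -> B = 15
s = B^a = 15^22 mod 31  (bits of 22 = 10110)
  bit 0 = 1: r = r^2 * 15 mod 31 = 1^2 * 15 = 1*15 = 15
  bit 1 = 0: r = r^2 mod 31 = 15^2 = 8
  bit 2 = 1: r = r^2 * 15 mod 31 = 8^2 * 15 = 2*15 = 30
  bit 3 = 1: r = r^2 * 15 mod 31 = 30^2 * 15 = 1*15 = 15
  bit 4 = 0: r = r^2 mod 31 = 15^2 = 8
  -> s = B^a = 8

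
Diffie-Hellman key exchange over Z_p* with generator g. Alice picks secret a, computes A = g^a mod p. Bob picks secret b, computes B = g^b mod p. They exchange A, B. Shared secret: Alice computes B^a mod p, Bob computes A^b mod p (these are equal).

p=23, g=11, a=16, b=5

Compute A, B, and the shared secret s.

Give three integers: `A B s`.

Answer: 18 5 3

Derivation:
A = 11^16 mod 23  (bits of 16 = 10000)
  bit 0 = 1: r = r^2 * 11 mod 23 = 1^2 * 11 = 1*11 = 11
  bit 1 = 0: r = r^2 mod 23 = 11^2 = 6
  bit 2 = 0: r = r^2 mod 23 = 6^2 = 13
  bit 3 = 0: r = r^2 mod 23 = 13^2 = 8
  bit 4 = 0: r = r^2 mod 23 = 8^2 = 18
  -> A = 18
B = 11^5 mod 23  (bits of 5 = 101)
  bit 0 = 1: r = r^2 * 11 mod 23 = 1^2 * 11 = 1*11 = 11
  bit 1 = 0: r = r^2 mod 23 = 11^2 = 6
  bit 2 = 1: r = r^2 * 11 mod 23 = 6^2 * 11 = 13*11 = 5
  -> B = 5
s = B^a = 5^16 mod 23  (bits of 16 = 10000)
  bit 0 = 1: r = r^2 * 5 mod 23 = 1^2 * 5 = 1*5 = 5
  bit 1 = 0: r = r^2 mod 23 = 5^2 = 2
  bit 2 = 0: r = r^2 mod 23 = 2^2 = 4
  bit 3 = 0: r = r^2 mod 23 = 4^2 = 16
  bit 4 = 0: r = r^2 mod 23 = 16^2 = 3
  -> s = B^a = 3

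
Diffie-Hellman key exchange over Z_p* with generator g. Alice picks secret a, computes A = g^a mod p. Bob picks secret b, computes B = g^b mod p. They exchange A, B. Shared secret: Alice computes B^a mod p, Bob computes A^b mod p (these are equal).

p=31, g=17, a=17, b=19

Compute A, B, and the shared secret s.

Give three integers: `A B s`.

A = 17^17 mod 31  (bits of 17 = 10001)
  bit 0 = 1: r = r^2 * 17 mod 31 = 1^2 * 17 = 1*17 = 17
  bit 1 = 0: r = r^2 mod 31 = 17^2 = 10
  bit 2 = 0: r = r^2 mod 31 = 10^2 = 7
  bit 3 = 0: r = r^2 mod 31 = 7^2 = 18
  bit 4 = 1: r = r^2 * 17 mod 31 = 18^2 * 17 = 14*17 = 21
  -> A = 21
B = 17^19 mod 31  (bits of 19 = 10011)
  bit 0 = 1: r = r^2 * 17 mod 31 = 1^2 * 17 = 1*17 = 17
  bit 1 = 0: r = r^2 mod 31 = 17^2 = 10
  bit 2 = 0: r = r^2 mod 31 = 10^2 = 7
  bit 3 = 1: r = r^2 * 17 mod 31 = 7^2 * 17 = 18*17 = 27
  bit 4 = 1: r = r^2 * 17 mod 31 = 27^2 * 17 = 16*17 = 24
  -> B = 24
s = B^a = 24^17 mod 31  (bits of 17 = 10001)
  bit 0 = 1: r = r^2 * 24 mod 31 = 1^2 * 24 = 1*24 = 24
  bit 1 = 0: r = r^2 mod 31 = 24^2 = 18
  bit 2 = 0: r = r^2 mod 31 = 18^2 = 14
  bit 3 = 0: r = r^2 mod 31 = 14^2 = 10
  bit 4 = 1: r = r^2 * 24 mod 31 = 10^2 * 24 = 7*24 = 13
  -> s = B^a = 13

Answer: 21 24 13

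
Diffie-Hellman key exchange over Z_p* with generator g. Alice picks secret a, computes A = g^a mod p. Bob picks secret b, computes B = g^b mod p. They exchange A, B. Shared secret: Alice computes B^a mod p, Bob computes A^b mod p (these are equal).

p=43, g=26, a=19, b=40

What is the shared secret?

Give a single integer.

Answer: 15

Derivation:
A = 26^19 mod 43  (bits of 19 = 10011)
  bit 0 = 1: r = r^2 * 26 mod 43 = 1^2 * 26 = 1*26 = 26
  bit 1 = 0: r = r^2 mod 43 = 26^2 = 31
  bit 2 = 0: r = r^2 mod 43 = 31^2 = 15
  bit 3 = 1: r = r^2 * 26 mod 43 = 15^2 * 26 = 10*26 = 2
  bit 4 = 1: r = r^2 * 26 mod 43 = 2^2 * 26 = 4*26 = 18
  -> A = 18
B = 26^40 mod 43  (bits of 40 = 101000)
  bit 0 = 1: r = r^2 * 26 mod 43 = 1^2 * 26 = 1*26 = 26
  bit 1 = 0: r = r^2 mod 43 = 26^2 = 31
  bit 2 = 1: r = r^2 * 26 mod 43 = 31^2 * 26 = 15*26 = 3
  bit 3 = 0: r = r^2 mod 43 = 3^2 = 9
  bit 4 = 0: r = r^2 mod 43 = 9^2 = 38
  bit 5 = 0: r = r^2 mod 43 = 38^2 = 25
  -> B = 25
s = B^a = 25^19 mod 43  (bits of 19 = 10011)
  bit 0 = 1: r = r^2 * 25 mod 43 = 1^2 * 25 = 1*25 = 25
  bit 1 = 0: r = r^2 mod 43 = 25^2 = 23
  bit 2 = 0: r = r^2 mod 43 = 23^2 = 13
  bit 3 = 1: r = r^2 * 25 mod 43 = 13^2 * 25 = 40*25 = 11
  bit 4 = 1: r = r^2 * 25 mod 43 = 11^2 * 25 = 35*25 = 15
  -> s = B^a = 15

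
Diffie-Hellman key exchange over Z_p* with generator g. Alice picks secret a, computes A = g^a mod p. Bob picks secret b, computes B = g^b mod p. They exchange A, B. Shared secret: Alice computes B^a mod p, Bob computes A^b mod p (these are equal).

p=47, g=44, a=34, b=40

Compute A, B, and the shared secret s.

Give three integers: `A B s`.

Answer: 4 2 27

Derivation:
A = 44^34 mod 47  (bits of 34 = 100010)
  bit 0 = 1: r = r^2 * 44 mod 47 = 1^2 * 44 = 1*44 = 44
  bit 1 = 0: r = r^2 mod 47 = 44^2 = 9
  bit 2 = 0: r = r^2 mod 47 = 9^2 = 34
  bit 3 = 0: r = r^2 mod 47 = 34^2 = 28
  bit 4 = 1: r = r^2 * 44 mod 47 = 28^2 * 44 = 32*44 = 45
  bit 5 = 0: r = r^2 mod 47 = 45^2 = 4
  -> A = 4
B = 44^40 mod 47  (bits of 40 = 101000)
  bit 0 = 1: r = r^2 * 44 mod 47 = 1^2 * 44 = 1*44 = 44
  bit 1 = 0: r = r^2 mod 47 = 44^2 = 9
  bit 2 = 1: r = r^2 * 44 mod 47 = 9^2 * 44 = 34*44 = 39
  bit 3 = 0: r = r^2 mod 47 = 39^2 = 17
  bit 4 = 0: r = r^2 mod 47 = 17^2 = 7
  bit 5 = 0: r = r^2 mod 47 = 7^2 = 2
  -> B = 2
s = B^a = 2^34 mod 47  (bits of 34 = 100010)
  bit 0 = 1: r = r^2 * 2 mod 47 = 1^2 * 2 = 1*2 = 2
  bit 1 = 0: r = r^2 mod 47 = 2^2 = 4
  bit 2 = 0: r = r^2 mod 47 = 4^2 = 16
  bit 3 = 0: r = r^2 mod 47 = 16^2 = 21
  bit 4 = 1: r = r^2 * 2 mod 47 = 21^2 * 2 = 18*2 = 36
  bit 5 = 0: r = r^2 mod 47 = 36^2 = 27
  -> s = B^a = 27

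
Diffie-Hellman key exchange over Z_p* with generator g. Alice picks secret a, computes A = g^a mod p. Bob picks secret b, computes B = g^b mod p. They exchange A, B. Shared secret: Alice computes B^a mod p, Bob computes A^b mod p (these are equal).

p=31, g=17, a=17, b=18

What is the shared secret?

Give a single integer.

A = 17^17 mod 31  (bits of 17 = 10001)
  bit 0 = 1: r = r^2 * 17 mod 31 = 1^2 * 17 = 1*17 = 17
  bit 1 = 0: r = r^2 mod 31 = 17^2 = 10
  bit 2 = 0: r = r^2 mod 31 = 10^2 = 7
  bit 3 = 0: r = r^2 mod 31 = 7^2 = 18
  bit 4 = 1: r = r^2 * 17 mod 31 = 18^2 * 17 = 14*17 = 21
  -> A = 21
B = 17^18 mod 31  (bits of 18 = 10010)
  bit 0 = 1: r = r^2 * 17 mod 31 = 1^2 * 17 = 1*17 = 17
  bit 1 = 0: r = r^2 mod 31 = 17^2 = 10
  bit 2 = 0: r = r^2 mod 31 = 10^2 = 7
  bit 3 = 1: r = r^2 * 17 mod 31 = 7^2 * 17 = 18*17 = 27
  bit 4 = 0: r = r^2 mod 31 = 27^2 = 16
  -> B = 16
s = B^a = 16^17 mod 31  (bits of 17 = 10001)
  bit 0 = 1: r = r^2 * 16 mod 31 = 1^2 * 16 = 1*16 = 16
  bit 1 = 0: r = r^2 mod 31 = 16^2 = 8
  bit 2 = 0: r = r^2 mod 31 = 8^2 = 2
  bit 3 = 0: r = r^2 mod 31 = 2^2 = 4
  bit 4 = 1: r = r^2 * 16 mod 31 = 4^2 * 16 = 16*16 = 8
  -> s = B^a = 8

Answer: 8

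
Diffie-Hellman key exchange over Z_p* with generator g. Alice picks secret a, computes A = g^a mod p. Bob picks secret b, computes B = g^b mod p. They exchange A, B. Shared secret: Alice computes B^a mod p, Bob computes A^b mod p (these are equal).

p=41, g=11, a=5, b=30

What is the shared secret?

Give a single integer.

Answer: 32

Derivation:
A = 11^5 mod 41  (bits of 5 = 101)
  bit 0 = 1: r = r^2 * 11 mod 41 = 1^2 * 11 = 1*11 = 11
  bit 1 = 0: r = r^2 mod 41 = 11^2 = 39
  bit 2 = 1: r = r^2 * 11 mod 41 = 39^2 * 11 = 4*11 = 3
  -> A = 3
B = 11^30 mod 41  (bits of 30 = 11110)
  bit 0 = 1: r = r^2 * 11 mod 41 = 1^2 * 11 = 1*11 = 11
  bit 1 = 1: r = r^2 * 11 mod 41 = 11^2 * 11 = 39*11 = 19
  bit 2 = 1: r = r^2 * 11 mod 41 = 19^2 * 11 = 33*11 = 35
  bit 3 = 1: r = r^2 * 11 mod 41 = 35^2 * 11 = 36*11 = 27
  bit 4 = 0: r = r^2 mod 41 = 27^2 = 32
  -> B = 32
s = B^a = 32^5 mod 41  (bits of 5 = 101)
  bit 0 = 1: r = r^2 * 32 mod 41 = 1^2 * 32 = 1*32 = 32
  bit 1 = 0: r = r^2 mod 41 = 32^2 = 40
  bit 2 = 1: r = r^2 * 32 mod 41 = 40^2 * 32 = 1*32 = 32
  -> s = B^a = 32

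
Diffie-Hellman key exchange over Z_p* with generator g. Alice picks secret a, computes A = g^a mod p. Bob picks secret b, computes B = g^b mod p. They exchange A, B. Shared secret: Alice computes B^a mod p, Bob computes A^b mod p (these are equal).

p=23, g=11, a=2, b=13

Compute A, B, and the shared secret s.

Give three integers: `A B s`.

Answer: 6 17 13

Derivation:
A = 11^2 mod 23  (bits of 2 = 10)
  bit 0 = 1: r = r^2 * 11 mod 23 = 1^2 * 11 = 1*11 = 11
  bit 1 = 0: r = r^2 mod 23 = 11^2 = 6
  -> A = 6
B = 11^13 mod 23  (bits of 13 = 1101)
  bit 0 = 1: r = r^2 * 11 mod 23 = 1^2 * 11 = 1*11 = 11
  bit 1 = 1: r = r^2 * 11 mod 23 = 11^2 * 11 = 6*11 = 20
  bit 2 = 0: r = r^2 mod 23 = 20^2 = 9
  bit 3 = 1: r = r^2 * 11 mod 23 = 9^2 * 11 = 12*11 = 17
  -> B = 17
s = B^a = 17^2 mod 23  (bits of 2 = 10)
  bit 0 = 1: r = r^2 * 17 mod 23 = 1^2 * 17 = 1*17 = 17
  bit 1 = 0: r = r^2 mod 23 = 17^2 = 13
  -> s = B^a = 13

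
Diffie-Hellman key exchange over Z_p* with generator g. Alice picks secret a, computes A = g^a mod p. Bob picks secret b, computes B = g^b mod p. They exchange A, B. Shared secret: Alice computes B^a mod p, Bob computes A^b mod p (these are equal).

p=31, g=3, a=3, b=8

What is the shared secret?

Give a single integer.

A = 3^3 mod 31  (bits of 3 = 11)
  bit 0 = 1: r = r^2 * 3 mod 31 = 1^2 * 3 = 1*3 = 3
  bit 1 = 1: r = r^2 * 3 mod 31 = 3^2 * 3 = 9*3 = 27
  -> A = 27
B = 3^8 mod 31  (bits of 8 = 1000)
  bit 0 = 1: r = r^2 * 3 mod 31 = 1^2 * 3 = 1*3 = 3
  bit 1 = 0: r = r^2 mod 31 = 3^2 = 9
  bit 2 = 0: r = r^2 mod 31 = 9^2 = 19
  bit 3 = 0: r = r^2 mod 31 = 19^2 = 20
  -> B = 20
s = B^a = 20^3 mod 31  (bits of 3 = 11)
  bit 0 = 1: r = r^2 * 20 mod 31 = 1^2 * 20 = 1*20 = 20
  bit 1 = 1: r = r^2 * 20 mod 31 = 20^2 * 20 = 28*20 = 2
  -> s = B^a = 2

Answer: 2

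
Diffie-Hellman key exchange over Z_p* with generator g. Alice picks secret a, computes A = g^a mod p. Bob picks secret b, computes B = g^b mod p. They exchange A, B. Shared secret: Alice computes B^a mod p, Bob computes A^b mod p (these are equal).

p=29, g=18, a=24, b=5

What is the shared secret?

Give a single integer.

Answer: 16

Derivation:
A = 18^24 mod 29  (bits of 24 = 11000)
  bit 0 = 1: r = r^2 * 18 mod 29 = 1^2 * 18 = 1*18 = 18
  bit 1 = 1: r = r^2 * 18 mod 29 = 18^2 * 18 = 5*18 = 3
  bit 2 = 0: r = r^2 mod 29 = 3^2 = 9
  bit 3 = 0: r = r^2 mod 29 = 9^2 = 23
  bit 4 = 0: r = r^2 mod 29 = 23^2 = 7
  -> A = 7
B = 18^5 mod 29  (bits of 5 = 101)
  bit 0 = 1: r = r^2 * 18 mod 29 = 1^2 * 18 = 1*18 = 18
  bit 1 = 0: r = r^2 mod 29 = 18^2 = 5
  bit 2 = 1: r = r^2 * 18 mod 29 = 5^2 * 18 = 25*18 = 15
  -> B = 15
s = B^a = 15^24 mod 29  (bits of 24 = 11000)
  bit 0 = 1: r = r^2 * 15 mod 29 = 1^2 * 15 = 1*15 = 15
  bit 1 = 1: r = r^2 * 15 mod 29 = 15^2 * 15 = 22*15 = 11
  bit 2 = 0: r = r^2 mod 29 = 11^2 = 5
  bit 3 = 0: r = r^2 mod 29 = 5^2 = 25
  bit 4 = 0: r = r^2 mod 29 = 25^2 = 16
  -> s = B^a = 16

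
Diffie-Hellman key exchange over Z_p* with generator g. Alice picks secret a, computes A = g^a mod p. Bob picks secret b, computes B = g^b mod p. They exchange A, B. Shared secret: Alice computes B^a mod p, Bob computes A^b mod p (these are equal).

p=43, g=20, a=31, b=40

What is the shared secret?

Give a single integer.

Answer: 23

Derivation:
A = 20^31 mod 43  (bits of 31 = 11111)
  bit 0 = 1: r = r^2 * 20 mod 43 = 1^2 * 20 = 1*20 = 20
  bit 1 = 1: r = r^2 * 20 mod 43 = 20^2 * 20 = 13*20 = 2
  bit 2 = 1: r = r^2 * 20 mod 43 = 2^2 * 20 = 4*20 = 37
  bit 3 = 1: r = r^2 * 20 mod 43 = 37^2 * 20 = 36*20 = 32
  bit 4 = 1: r = r^2 * 20 mod 43 = 32^2 * 20 = 35*20 = 12
  -> A = 12
B = 20^40 mod 43  (bits of 40 = 101000)
  bit 0 = 1: r = r^2 * 20 mod 43 = 1^2 * 20 = 1*20 = 20
  bit 1 = 0: r = r^2 mod 43 = 20^2 = 13
  bit 2 = 1: r = r^2 * 20 mod 43 = 13^2 * 20 = 40*20 = 26
  bit 3 = 0: r = r^2 mod 43 = 26^2 = 31
  bit 4 = 0: r = r^2 mod 43 = 31^2 = 15
  bit 5 = 0: r = r^2 mod 43 = 15^2 = 10
  -> B = 10
s = B^a = 10^31 mod 43  (bits of 31 = 11111)
  bit 0 = 1: r = r^2 * 10 mod 43 = 1^2 * 10 = 1*10 = 10
  bit 1 = 1: r = r^2 * 10 mod 43 = 10^2 * 10 = 14*10 = 11
  bit 2 = 1: r = r^2 * 10 mod 43 = 11^2 * 10 = 35*10 = 6
  bit 3 = 1: r = r^2 * 10 mod 43 = 6^2 * 10 = 36*10 = 16
  bit 4 = 1: r = r^2 * 10 mod 43 = 16^2 * 10 = 41*10 = 23
  -> s = B^a = 23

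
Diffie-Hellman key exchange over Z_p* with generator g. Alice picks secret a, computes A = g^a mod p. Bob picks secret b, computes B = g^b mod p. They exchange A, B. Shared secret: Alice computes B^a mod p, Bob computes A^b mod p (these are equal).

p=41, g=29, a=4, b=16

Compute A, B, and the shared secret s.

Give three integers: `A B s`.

Answer: 31 37 10

Derivation:
A = 29^4 mod 41  (bits of 4 = 100)
  bit 0 = 1: r = r^2 * 29 mod 41 = 1^2 * 29 = 1*29 = 29
  bit 1 = 0: r = r^2 mod 41 = 29^2 = 21
  bit 2 = 0: r = r^2 mod 41 = 21^2 = 31
  -> A = 31
B = 29^16 mod 41  (bits of 16 = 10000)
  bit 0 = 1: r = r^2 * 29 mod 41 = 1^2 * 29 = 1*29 = 29
  bit 1 = 0: r = r^2 mod 41 = 29^2 = 21
  bit 2 = 0: r = r^2 mod 41 = 21^2 = 31
  bit 3 = 0: r = r^2 mod 41 = 31^2 = 18
  bit 4 = 0: r = r^2 mod 41 = 18^2 = 37
  -> B = 37
s = B^a = 37^4 mod 41  (bits of 4 = 100)
  bit 0 = 1: r = r^2 * 37 mod 41 = 1^2 * 37 = 1*37 = 37
  bit 1 = 0: r = r^2 mod 41 = 37^2 = 16
  bit 2 = 0: r = r^2 mod 41 = 16^2 = 10
  -> s = B^a = 10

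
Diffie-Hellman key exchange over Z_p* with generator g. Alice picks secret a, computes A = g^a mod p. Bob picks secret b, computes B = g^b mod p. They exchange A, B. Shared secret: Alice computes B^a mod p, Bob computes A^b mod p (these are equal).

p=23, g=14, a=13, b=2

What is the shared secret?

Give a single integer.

Answer: 6

Derivation:
A = 14^13 mod 23  (bits of 13 = 1101)
  bit 0 = 1: r = r^2 * 14 mod 23 = 1^2 * 14 = 1*14 = 14
  bit 1 = 1: r = r^2 * 14 mod 23 = 14^2 * 14 = 12*14 = 7
  bit 2 = 0: r = r^2 mod 23 = 7^2 = 3
  bit 3 = 1: r = r^2 * 14 mod 23 = 3^2 * 14 = 9*14 = 11
  -> A = 11
B = 14^2 mod 23  (bits of 2 = 10)
  bit 0 = 1: r = r^2 * 14 mod 23 = 1^2 * 14 = 1*14 = 14
  bit 1 = 0: r = r^2 mod 23 = 14^2 = 12
  -> B = 12
s = B^a = 12^13 mod 23  (bits of 13 = 1101)
  bit 0 = 1: r = r^2 * 12 mod 23 = 1^2 * 12 = 1*12 = 12
  bit 1 = 1: r = r^2 * 12 mod 23 = 12^2 * 12 = 6*12 = 3
  bit 2 = 0: r = r^2 mod 23 = 3^2 = 9
  bit 3 = 1: r = r^2 * 12 mod 23 = 9^2 * 12 = 12*12 = 6
  -> s = B^a = 6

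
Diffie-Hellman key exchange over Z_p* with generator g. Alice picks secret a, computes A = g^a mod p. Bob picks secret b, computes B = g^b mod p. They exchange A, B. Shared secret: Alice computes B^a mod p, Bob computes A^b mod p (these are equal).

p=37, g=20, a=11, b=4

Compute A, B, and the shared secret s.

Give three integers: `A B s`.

A = 20^11 mod 37  (bits of 11 = 1011)
  bit 0 = 1: r = r^2 * 20 mod 37 = 1^2 * 20 = 1*20 = 20
  bit 1 = 0: r = r^2 mod 37 = 20^2 = 30
  bit 2 = 1: r = r^2 * 20 mod 37 = 30^2 * 20 = 12*20 = 18
  bit 3 = 1: r = r^2 * 20 mod 37 = 18^2 * 20 = 28*20 = 5
  -> A = 5
B = 20^4 mod 37  (bits of 4 = 100)
  bit 0 = 1: r = r^2 * 20 mod 37 = 1^2 * 20 = 1*20 = 20
  bit 1 = 0: r = r^2 mod 37 = 20^2 = 30
  bit 2 = 0: r = r^2 mod 37 = 30^2 = 12
  -> B = 12
s = B^a = 12^11 mod 37  (bits of 11 = 1011)
  bit 0 = 1: r = r^2 * 12 mod 37 = 1^2 * 12 = 1*12 = 12
  bit 1 = 0: r = r^2 mod 37 = 12^2 = 33
  bit 2 = 1: r = r^2 * 12 mod 37 = 33^2 * 12 = 16*12 = 7
  bit 3 = 1: r = r^2 * 12 mod 37 = 7^2 * 12 = 12*12 = 33
  -> s = B^a = 33

Answer: 5 12 33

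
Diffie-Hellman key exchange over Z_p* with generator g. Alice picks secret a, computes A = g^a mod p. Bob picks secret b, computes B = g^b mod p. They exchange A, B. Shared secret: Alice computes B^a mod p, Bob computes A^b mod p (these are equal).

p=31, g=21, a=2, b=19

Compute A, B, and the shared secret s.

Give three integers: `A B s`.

Answer: 7 13 14

Derivation:
A = 21^2 mod 31  (bits of 2 = 10)
  bit 0 = 1: r = r^2 * 21 mod 31 = 1^2 * 21 = 1*21 = 21
  bit 1 = 0: r = r^2 mod 31 = 21^2 = 7
  -> A = 7
B = 21^19 mod 31  (bits of 19 = 10011)
  bit 0 = 1: r = r^2 * 21 mod 31 = 1^2 * 21 = 1*21 = 21
  bit 1 = 0: r = r^2 mod 31 = 21^2 = 7
  bit 2 = 0: r = r^2 mod 31 = 7^2 = 18
  bit 3 = 1: r = r^2 * 21 mod 31 = 18^2 * 21 = 14*21 = 15
  bit 4 = 1: r = r^2 * 21 mod 31 = 15^2 * 21 = 8*21 = 13
  -> B = 13
s = B^a = 13^2 mod 31  (bits of 2 = 10)
  bit 0 = 1: r = r^2 * 13 mod 31 = 1^2 * 13 = 1*13 = 13
  bit 1 = 0: r = r^2 mod 31 = 13^2 = 14
  -> s = B^a = 14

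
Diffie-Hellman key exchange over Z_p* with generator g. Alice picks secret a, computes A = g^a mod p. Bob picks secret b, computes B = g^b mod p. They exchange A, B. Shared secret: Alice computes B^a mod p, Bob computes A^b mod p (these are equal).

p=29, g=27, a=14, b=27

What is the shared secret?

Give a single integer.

A = 27^14 mod 29  (bits of 14 = 1110)
  bit 0 = 1: r = r^2 * 27 mod 29 = 1^2 * 27 = 1*27 = 27
  bit 1 = 1: r = r^2 * 27 mod 29 = 27^2 * 27 = 4*27 = 21
  bit 2 = 1: r = r^2 * 27 mod 29 = 21^2 * 27 = 6*27 = 17
  bit 3 = 0: r = r^2 mod 29 = 17^2 = 28
  -> A = 28
B = 27^27 mod 29  (bits of 27 = 11011)
  bit 0 = 1: r = r^2 * 27 mod 29 = 1^2 * 27 = 1*27 = 27
  bit 1 = 1: r = r^2 * 27 mod 29 = 27^2 * 27 = 4*27 = 21
  bit 2 = 0: r = r^2 mod 29 = 21^2 = 6
  bit 3 = 1: r = r^2 * 27 mod 29 = 6^2 * 27 = 7*27 = 15
  bit 4 = 1: r = r^2 * 27 mod 29 = 15^2 * 27 = 22*27 = 14
  -> B = 14
s = B^a = 14^14 mod 29  (bits of 14 = 1110)
  bit 0 = 1: r = r^2 * 14 mod 29 = 1^2 * 14 = 1*14 = 14
  bit 1 = 1: r = r^2 * 14 mod 29 = 14^2 * 14 = 22*14 = 18
  bit 2 = 1: r = r^2 * 14 mod 29 = 18^2 * 14 = 5*14 = 12
  bit 3 = 0: r = r^2 mod 29 = 12^2 = 28
  -> s = B^a = 28

Answer: 28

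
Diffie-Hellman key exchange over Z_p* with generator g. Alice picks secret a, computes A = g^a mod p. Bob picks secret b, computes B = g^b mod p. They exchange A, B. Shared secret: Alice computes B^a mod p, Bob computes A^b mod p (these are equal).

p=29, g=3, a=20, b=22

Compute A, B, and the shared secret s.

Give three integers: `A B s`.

Answer: 25 22 25

Derivation:
A = 3^20 mod 29  (bits of 20 = 10100)
  bit 0 = 1: r = r^2 * 3 mod 29 = 1^2 * 3 = 1*3 = 3
  bit 1 = 0: r = r^2 mod 29 = 3^2 = 9
  bit 2 = 1: r = r^2 * 3 mod 29 = 9^2 * 3 = 23*3 = 11
  bit 3 = 0: r = r^2 mod 29 = 11^2 = 5
  bit 4 = 0: r = r^2 mod 29 = 5^2 = 25
  -> A = 25
B = 3^22 mod 29  (bits of 22 = 10110)
  bit 0 = 1: r = r^2 * 3 mod 29 = 1^2 * 3 = 1*3 = 3
  bit 1 = 0: r = r^2 mod 29 = 3^2 = 9
  bit 2 = 1: r = r^2 * 3 mod 29 = 9^2 * 3 = 23*3 = 11
  bit 3 = 1: r = r^2 * 3 mod 29 = 11^2 * 3 = 5*3 = 15
  bit 4 = 0: r = r^2 mod 29 = 15^2 = 22
  -> B = 22
s = B^a = 22^20 mod 29  (bits of 20 = 10100)
  bit 0 = 1: r = r^2 * 22 mod 29 = 1^2 * 22 = 1*22 = 22
  bit 1 = 0: r = r^2 mod 29 = 22^2 = 20
  bit 2 = 1: r = r^2 * 22 mod 29 = 20^2 * 22 = 23*22 = 13
  bit 3 = 0: r = r^2 mod 29 = 13^2 = 24
  bit 4 = 0: r = r^2 mod 29 = 24^2 = 25
  -> s = B^a = 25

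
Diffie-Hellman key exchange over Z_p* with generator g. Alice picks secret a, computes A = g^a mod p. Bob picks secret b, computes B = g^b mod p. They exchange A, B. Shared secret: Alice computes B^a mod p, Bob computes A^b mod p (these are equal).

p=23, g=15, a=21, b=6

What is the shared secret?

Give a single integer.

A = 15^21 mod 23  (bits of 21 = 10101)
  bit 0 = 1: r = r^2 * 15 mod 23 = 1^2 * 15 = 1*15 = 15
  bit 1 = 0: r = r^2 mod 23 = 15^2 = 18
  bit 2 = 1: r = r^2 * 15 mod 23 = 18^2 * 15 = 2*15 = 7
  bit 3 = 0: r = r^2 mod 23 = 7^2 = 3
  bit 4 = 1: r = r^2 * 15 mod 23 = 3^2 * 15 = 9*15 = 20
  -> A = 20
B = 15^6 mod 23  (bits of 6 = 110)
  bit 0 = 1: r = r^2 * 15 mod 23 = 1^2 * 15 = 1*15 = 15
  bit 1 = 1: r = r^2 * 15 mod 23 = 15^2 * 15 = 18*15 = 17
  bit 2 = 0: r = r^2 mod 23 = 17^2 = 13
  -> B = 13
s = B^a = 13^21 mod 23  (bits of 21 = 10101)
  bit 0 = 1: r = r^2 * 13 mod 23 = 1^2 * 13 = 1*13 = 13
  bit 1 = 0: r = r^2 mod 23 = 13^2 = 8
  bit 2 = 1: r = r^2 * 13 mod 23 = 8^2 * 13 = 18*13 = 4
  bit 3 = 0: r = r^2 mod 23 = 4^2 = 16
  bit 4 = 1: r = r^2 * 13 mod 23 = 16^2 * 13 = 3*13 = 16
  -> s = B^a = 16

Answer: 16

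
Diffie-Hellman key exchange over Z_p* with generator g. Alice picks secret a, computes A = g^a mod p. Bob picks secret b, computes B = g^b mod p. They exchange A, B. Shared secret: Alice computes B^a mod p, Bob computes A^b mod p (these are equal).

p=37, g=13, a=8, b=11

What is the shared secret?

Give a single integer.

Answer: 7

Derivation:
A = 13^8 mod 37  (bits of 8 = 1000)
  bit 0 = 1: r = r^2 * 13 mod 37 = 1^2 * 13 = 1*13 = 13
  bit 1 = 0: r = r^2 mod 37 = 13^2 = 21
  bit 2 = 0: r = r^2 mod 37 = 21^2 = 34
  bit 3 = 0: r = r^2 mod 37 = 34^2 = 9
  -> A = 9
B = 13^11 mod 37  (bits of 11 = 1011)
  bit 0 = 1: r = r^2 * 13 mod 37 = 1^2 * 13 = 1*13 = 13
  bit 1 = 0: r = r^2 mod 37 = 13^2 = 21
  bit 2 = 1: r = r^2 * 13 mod 37 = 21^2 * 13 = 34*13 = 35
  bit 3 = 1: r = r^2 * 13 mod 37 = 35^2 * 13 = 4*13 = 15
  -> B = 15
s = B^a = 15^8 mod 37  (bits of 8 = 1000)
  bit 0 = 1: r = r^2 * 15 mod 37 = 1^2 * 15 = 1*15 = 15
  bit 1 = 0: r = r^2 mod 37 = 15^2 = 3
  bit 2 = 0: r = r^2 mod 37 = 3^2 = 9
  bit 3 = 0: r = r^2 mod 37 = 9^2 = 7
  -> s = B^a = 7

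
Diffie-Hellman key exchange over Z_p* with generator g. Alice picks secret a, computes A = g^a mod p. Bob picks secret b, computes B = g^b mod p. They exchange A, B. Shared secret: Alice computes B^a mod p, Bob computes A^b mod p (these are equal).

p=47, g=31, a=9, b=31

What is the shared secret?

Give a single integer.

Answer: 40

Derivation:
A = 31^9 mod 47  (bits of 9 = 1001)
  bit 0 = 1: r = r^2 * 31 mod 47 = 1^2 * 31 = 1*31 = 31
  bit 1 = 0: r = r^2 mod 47 = 31^2 = 21
  bit 2 = 0: r = r^2 mod 47 = 21^2 = 18
  bit 3 = 1: r = r^2 * 31 mod 47 = 18^2 * 31 = 42*31 = 33
  -> A = 33
B = 31^31 mod 47  (bits of 31 = 11111)
  bit 0 = 1: r = r^2 * 31 mod 47 = 1^2 * 31 = 1*31 = 31
  bit 1 = 1: r = r^2 * 31 mod 47 = 31^2 * 31 = 21*31 = 40
  bit 2 = 1: r = r^2 * 31 mod 47 = 40^2 * 31 = 2*31 = 15
  bit 3 = 1: r = r^2 * 31 mod 47 = 15^2 * 31 = 37*31 = 19
  bit 4 = 1: r = r^2 * 31 mod 47 = 19^2 * 31 = 32*31 = 5
  -> B = 5
s = B^a = 5^9 mod 47  (bits of 9 = 1001)
  bit 0 = 1: r = r^2 * 5 mod 47 = 1^2 * 5 = 1*5 = 5
  bit 1 = 0: r = r^2 mod 47 = 5^2 = 25
  bit 2 = 0: r = r^2 mod 47 = 25^2 = 14
  bit 3 = 1: r = r^2 * 5 mod 47 = 14^2 * 5 = 8*5 = 40
  -> s = B^a = 40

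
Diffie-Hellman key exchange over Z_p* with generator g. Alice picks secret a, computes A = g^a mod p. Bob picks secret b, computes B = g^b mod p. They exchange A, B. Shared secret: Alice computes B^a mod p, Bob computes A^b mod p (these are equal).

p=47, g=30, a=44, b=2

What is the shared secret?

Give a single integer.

A = 30^44 mod 47  (bits of 44 = 101100)
  bit 0 = 1: r = r^2 * 30 mod 47 = 1^2 * 30 = 1*30 = 30
  bit 1 = 0: r = r^2 mod 47 = 30^2 = 7
  bit 2 = 1: r = r^2 * 30 mod 47 = 7^2 * 30 = 2*30 = 13
  bit 3 = 1: r = r^2 * 30 mod 47 = 13^2 * 30 = 28*30 = 41
  bit 4 = 0: r = r^2 mod 47 = 41^2 = 36
  bit 5 = 0: r = r^2 mod 47 = 36^2 = 27
  -> A = 27
B = 30^2 mod 47  (bits of 2 = 10)
  bit 0 = 1: r = r^2 * 30 mod 47 = 1^2 * 30 = 1*30 = 30
  bit 1 = 0: r = r^2 mod 47 = 30^2 = 7
  -> B = 7
s = B^a = 7^44 mod 47  (bits of 44 = 101100)
  bit 0 = 1: r = r^2 * 7 mod 47 = 1^2 * 7 = 1*7 = 7
  bit 1 = 0: r = r^2 mod 47 = 7^2 = 2
  bit 2 = 1: r = r^2 * 7 mod 47 = 2^2 * 7 = 4*7 = 28
  bit 3 = 1: r = r^2 * 7 mod 47 = 28^2 * 7 = 32*7 = 36
  bit 4 = 0: r = r^2 mod 47 = 36^2 = 27
  bit 5 = 0: r = r^2 mod 47 = 27^2 = 24
  -> s = B^a = 24

Answer: 24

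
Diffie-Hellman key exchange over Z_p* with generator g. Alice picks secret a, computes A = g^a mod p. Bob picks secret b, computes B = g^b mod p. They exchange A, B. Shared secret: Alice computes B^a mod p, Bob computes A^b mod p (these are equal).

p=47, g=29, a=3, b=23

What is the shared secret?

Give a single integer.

Answer: 46

Derivation:
A = 29^3 mod 47  (bits of 3 = 11)
  bit 0 = 1: r = r^2 * 29 mod 47 = 1^2 * 29 = 1*29 = 29
  bit 1 = 1: r = r^2 * 29 mod 47 = 29^2 * 29 = 42*29 = 43
  -> A = 43
B = 29^23 mod 47  (bits of 23 = 10111)
  bit 0 = 1: r = r^2 * 29 mod 47 = 1^2 * 29 = 1*29 = 29
  bit 1 = 0: r = r^2 mod 47 = 29^2 = 42
  bit 2 = 1: r = r^2 * 29 mod 47 = 42^2 * 29 = 25*29 = 20
  bit 3 = 1: r = r^2 * 29 mod 47 = 20^2 * 29 = 24*29 = 38
  bit 4 = 1: r = r^2 * 29 mod 47 = 38^2 * 29 = 34*29 = 46
  -> B = 46
s = B^a = 46^3 mod 47  (bits of 3 = 11)
  bit 0 = 1: r = r^2 * 46 mod 47 = 1^2 * 46 = 1*46 = 46
  bit 1 = 1: r = r^2 * 46 mod 47 = 46^2 * 46 = 1*46 = 46
  -> s = B^a = 46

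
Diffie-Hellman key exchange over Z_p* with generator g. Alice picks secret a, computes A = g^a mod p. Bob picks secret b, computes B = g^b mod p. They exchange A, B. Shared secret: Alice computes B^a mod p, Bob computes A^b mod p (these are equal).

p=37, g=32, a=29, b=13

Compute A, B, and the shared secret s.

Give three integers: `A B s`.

A = 32^29 mod 37  (bits of 29 = 11101)
  bit 0 = 1: r = r^2 * 32 mod 37 = 1^2 * 32 = 1*32 = 32
  bit 1 = 1: r = r^2 * 32 mod 37 = 32^2 * 32 = 25*32 = 23
  bit 2 = 1: r = r^2 * 32 mod 37 = 23^2 * 32 = 11*32 = 19
  bit 3 = 0: r = r^2 mod 37 = 19^2 = 28
  bit 4 = 1: r = r^2 * 32 mod 37 = 28^2 * 32 = 7*32 = 2
  -> A = 2
B = 32^13 mod 37  (bits of 13 = 1101)
  bit 0 = 1: r = r^2 * 32 mod 37 = 1^2 * 32 = 1*32 = 32
  bit 1 = 1: r = r^2 * 32 mod 37 = 32^2 * 32 = 25*32 = 23
  bit 2 = 0: r = r^2 mod 37 = 23^2 = 11
  bit 3 = 1: r = r^2 * 32 mod 37 = 11^2 * 32 = 10*32 = 24
  -> B = 24
s = B^a = 24^29 mod 37  (bits of 29 = 11101)
  bit 0 = 1: r = r^2 * 24 mod 37 = 1^2 * 24 = 1*24 = 24
  bit 1 = 1: r = r^2 * 24 mod 37 = 24^2 * 24 = 21*24 = 23
  bit 2 = 1: r = r^2 * 24 mod 37 = 23^2 * 24 = 11*24 = 5
  bit 3 = 0: r = r^2 mod 37 = 5^2 = 25
  bit 4 = 1: r = r^2 * 24 mod 37 = 25^2 * 24 = 33*24 = 15
  -> s = B^a = 15

Answer: 2 24 15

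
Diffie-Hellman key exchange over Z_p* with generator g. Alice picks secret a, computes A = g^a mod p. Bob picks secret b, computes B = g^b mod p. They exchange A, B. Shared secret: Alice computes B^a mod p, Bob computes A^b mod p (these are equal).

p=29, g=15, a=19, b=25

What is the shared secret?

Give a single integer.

A = 15^19 mod 29  (bits of 19 = 10011)
  bit 0 = 1: r = r^2 * 15 mod 29 = 1^2 * 15 = 1*15 = 15
  bit 1 = 0: r = r^2 mod 29 = 15^2 = 22
  bit 2 = 0: r = r^2 mod 29 = 22^2 = 20
  bit 3 = 1: r = r^2 * 15 mod 29 = 20^2 * 15 = 23*15 = 26
  bit 4 = 1: r = r^2 * 15 mod 29 = 26^2 * 15 = 9*15 = 19
  -> A = 19
B = 15^25 mod 29  (bits of 25 = 11001)
  bit 0 = 1: r = r^2 * 15 mod 29 = 1^2 * 15 = 1*15 = 15
  bit 1 = 1: r = r^2 * 15 mod 29 = 15^2 * 15 = 22*15 = 11
  bit 2 = 0: r = r^2 mod 29 = 11^2 = 5
  bit 3 = 0: r = r^2 mod 29 = 5^2 = 25
  bit 4 = 1: r = r^2 * 15 mod 29 = 25^2 * 15 = 16*15 = 8
  -> B = 8
s = B^a = 8^19 mod 29  (bits of 19 = 10011)
  bit 0 = 1: r = r^2 * 8 mod 29 = 1^2 * 8 = 1*8 = 8
  bit 1 = 0: r = r^2 mod 29 = 8^2 = 6
  bit 2 = 0: r = r^2 mod 29 = 6^2 = 7
  bit 3 = 1: r = r^2 * 8 mod 29 = 7^2 * 8 = 20*8 = 15
  bit 4 = 1: r = r^2 * 8 mod 29 = 15^2 * 8 = 22*8 = 2
  -> s = B^a = 2

Answer: 2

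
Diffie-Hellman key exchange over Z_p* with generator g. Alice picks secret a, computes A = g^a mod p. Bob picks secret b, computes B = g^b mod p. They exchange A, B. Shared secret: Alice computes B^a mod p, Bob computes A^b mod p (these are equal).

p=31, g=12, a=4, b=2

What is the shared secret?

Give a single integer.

Answer: 9

Derivation:
A = 12^4 mod 31  (bits of 4 = 100)
  bit 0 = 1: r = r^2 * 12 mod 31 = 1^2 * 12 = 1*12 = 12
  bit 1 = 0: r = r^2 mod 31 = 12^2 = 20
  bit 2 = 0: r = r^2 mod 31 = 20^2 = 28
  -> A = 28
B = 12^2 mod 31  (bits of 2 = 10)
  bit 0 = 1: r = r^2 * 12 mod 31 = 1^2 * 12 = 1*12 = 12
  bit 1 = 0: r = r^2 mod 31 = 12^2 = 20
  -> B = 20
s = B^a = 20^4 mod 31  (bits of 4 = 100)
  bit 0 = 1: r = r^2 * 20 mod 31 = 1^2 * 20 = 1*20 = 20
  bit 1 = 0: r = r^2 mod 31 = 20^2 = 28
  bit 2 = 0: r = r^2 mod 31 = 28^2 = 9
  -> s = B^a = 9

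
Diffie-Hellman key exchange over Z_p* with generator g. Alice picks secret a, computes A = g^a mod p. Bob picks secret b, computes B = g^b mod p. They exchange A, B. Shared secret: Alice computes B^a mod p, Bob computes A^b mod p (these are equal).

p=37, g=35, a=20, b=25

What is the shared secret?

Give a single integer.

Answer: 7

Derivation:
A = 35^20 mod 37  (bits of 20 = 10100)
  bit 0 = 1: r = r^2 * 35 mod 37 = 1^2 * 35 = 1*35 = 35
  bit 1 = 0: r = r^2 mod 37 = 35^2 = 4
  bit 2 = 1: r = r^2 * 35 mod 37 = 4^2 * 35 = 16*35 = 5
  bit 3 = 0: r = r^2 mod 37 = 5^2 = 25
  bit 4 = 0: r = r^2 mod 37 = 25^2 = 33
  -> A = 33
B = 35^25 mod 37  (bits of 25 = 11001)
  bit 0 = 1: r = r^2 * 35 mod 37 = 1^2 * 35 = 1*35 = 35
  bit 1 = 1: r = r^2 * 35 mod 37 = 35^2 * 35 = 4*35 = 29
  bit 2 = 0: r = r^2 mod 37 = 29^2 = 27
  bit 3 = 0: r = r^2 mod 37 = 27^2 = 26
  bit 4 = 1: r = r^2 * 35 mod 37 = 26^2 * 35 = 10*35 = 17
  -> B = 17
s = B^a = 17^20 mod 37  (bits of 20 = 10100)
  bit 0 = 1: r = r^2 * 17 mod 37 = 1^2 * 17 = 1*17 = 17
  bit 1 = 0: r = r^2 mod 37 = 17^2 = 30
  bit 2 = 1: r = r^2 * 17 mod 37 = 30^2 * 17 = 12*17 = 19
  bit 3 = 0: r = r^2 mod 37 = 19^2 = 28
  bit 4 = 0: r = r^2 mod 37 = 28^2 = 7
  -> s = B^a = 7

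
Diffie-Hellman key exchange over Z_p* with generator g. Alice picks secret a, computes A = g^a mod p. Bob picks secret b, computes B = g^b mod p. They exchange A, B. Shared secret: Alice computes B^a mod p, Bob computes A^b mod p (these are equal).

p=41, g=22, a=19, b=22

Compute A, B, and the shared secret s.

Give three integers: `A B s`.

Answer: 13 8 36

Derivation:
A = 22^19 mod 41  (bits of 19 = 10011)
  bit 0 = 1: r = r^2 * 22 mod 41 = 1^2 * 22 = 1*22 = 22
  bit 1 = 0: r = r^2 mod 41 = 22^2 = 33
  bit 2 = 0: r = r^2 mod 41 = 33^2 = 23
  bit 3 = 1: r = r^2 * 22 mod 41 = 23^2 * 22 = 37*22 = 35
  bit 4 = 1: r = r^2 * 22 mod 41 = 35^2 * 22 = 36*22 = 13
  -> A = 13
B = 22^22 mod 41  (bits of 22 = 10110)
  bit 0 = 1: r = r^2 * 22 mod 41 = 1^2 * 22 = 1*22 = 22
  bit 1 = 0: r = r^2 mod 41 = 22^2 = 33
  bit 2 = 1: r = r^2 * 22 mod 41 = 33^2 * 22 = 23*22 = 14
  bit 3 = 1: r = r^2 * 22 mod 41 = 14^2 * 22 = 32*22 = 7
  bit 4 = 0: r = r^2 mod 41 = 7^2 = 8
  -> B = 8
s = B^a = 8^19 mod 41  (bits of 19 = 10011)
  bit 0 = 1: r = r^2 * 8 mod 41 = 1^2 * 8 = 1*8 = 8
  bit 1 = 0: r = r^2 mod 41 = 8^2 = 23
  bit 2 = 0: r = r^2 mod 41 = 23^2 = 37
  bit 3 = 1: r = r^2 * 8 mod 41 = 37^2 * 8 = 16*8 = 5
  bit 4 = 1: r = r^2 * 8 mod 41 = 5^2 * 8 = 25*8 = 36
  -> s = B^a = 36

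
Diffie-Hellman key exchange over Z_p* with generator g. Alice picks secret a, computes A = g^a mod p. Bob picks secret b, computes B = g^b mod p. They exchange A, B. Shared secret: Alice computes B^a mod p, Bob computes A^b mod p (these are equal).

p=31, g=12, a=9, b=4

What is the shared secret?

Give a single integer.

A = 12^9 mod 31  (bits of 9 = 1001)
  bit 0 = 1: r = r^2 * 12 mod 31 = 1^2 * 12 = 1*12 = 12
  bit 1 = 0: r = r^2 mod 31 = 12^2 = 20
  bit 2 = 0: r = r^2 mod 31 = 20^2 = 28
  bit 3 = 1: r = r^2 * 12 mod 31 = 28^2 * 12 = 9*12 = 15
  -> A = 15
B = 12^4 mod 31  (bits of 4 = 100)
  bit 0 = 1: r = r^2 * 12 mod 31 = 1^2 * 12 = 1*12 = 12
  bit 1 = 0: r = r^2 mod 31 = 12^2 = 20
  bit 2 = 0: r = r^2 mod 31 = 20^2 = 28
  -> B = 28
s = B^a = 28^9 mod 31  (bits of 9 = 1001)
  bit 0 = 1: r = r^2 * 28 mod 31 = 1^2 * 28 = 1*28 = 28
  bit 1 = 0: r = r^2 mod 31 = 28^2 = 9
  bit 2 = 0: r = r^2 mod 31 = 9^2 = 19
  bit 3 = 1: r = r^2 * 28 mod 31 = 19^2 * 28 = 20*28 = 2
  -> s = B^a = 2

Answer: 2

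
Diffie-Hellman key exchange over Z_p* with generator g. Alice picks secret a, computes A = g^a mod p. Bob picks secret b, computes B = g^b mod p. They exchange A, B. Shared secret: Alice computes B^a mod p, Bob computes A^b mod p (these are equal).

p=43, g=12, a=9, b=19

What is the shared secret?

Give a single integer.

Answer: 8

Derivation:
A = 12^9 mod 43  (bits of 9 = 1001)
  bit 0 = 1: r = r^2 * 12 mod 43 = 1^2 * 12 = 1*12 = 12
  bit 1 = 0: r = r^2 mod 43 = 12^2 = 15
  bit 2 = 0: r = r^2 mod 43 = 15^2 = 10
  bit 3 = 1: r = r^2 * 12 mod 43 = 10^2 * 12 = 14*12 = 39
  -> A = 39
B = 12^19 mod 43  (bits of 19 = 10011)
  bit 0 = 1: r = r^2 * 12 mod 43 = 1^2 * 12 = 1*12 = 12
  bit 1 = 0: r = r^2 mod 43 = 12^2 = 15
  bit 2 = 0: r = r^2 mod 43 = 15^2 = 10
  bit 3 = 1: r = r^2 * 12 mod 43 = 10^2 * 12 = 14*12 = 39
  bit 4 = 1: r = r^2 * 12 mod 43 = 39^2 * 12 = 16*12 = 20
  -> B = 20
s = B^a = 20^9 mod 43  (bits of 9 = 1001)
  bit 0 = 1: r = r^2 * 20 mod 43 = 1^2 * 20 = 1*20 = 20
  bit 1 = 0: r = r^2 mod 43 = 20^2 = 13
  bit 2 = 0: r = r^2 mod 43 = 13^2 = 40
  bit 3 = 1: r = r^2 * 20 mod 43 = 40^2 * 20 = 9*20 = 8
  -> s = B^a = 8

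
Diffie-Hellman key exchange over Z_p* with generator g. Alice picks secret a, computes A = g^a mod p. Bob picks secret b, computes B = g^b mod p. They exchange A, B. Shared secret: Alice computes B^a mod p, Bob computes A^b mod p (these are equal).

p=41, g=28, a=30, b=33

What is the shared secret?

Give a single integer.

Answer: 32

Derivation:
A = 28^30 mod 41  (bits of 30 = 11110)
  bit 0 = 1: r = r^2 * 28 mod 41 = 1^2 * 28 = 1*28 = 28
  bit 1 = 1: r = r^2 * 28 mod 41 = 28^2 * 28 = 5*28 = 17
  bit 2 = 1: r = r^2 * 28 mod 41 = 17^2 * 28 = 2*28 = 15
  bit 3 = 1: r = r^2 * 28 mod 41 = 15^2 * 28 = 20*28 = 27
  bit 4 = 0: r = r^2 mod 41 = 27^2 = 32
  -> A = 32
B = 28^33 mod 41  (bits of 33 = 100001)
  bit 0 = 1: r = r^2 * 28 mod 41 = 1^2 * 28 = 1*28 = 28
  bit 1 = 0: r = r^2 mod 41 = 28^2 = 5
  bit 2 = 0: r = r^2 mod 41 = 5^2 = 25
  bit 3 = 0: r = r^2 mod 41 = 25^2 = 10
  bit 4 = 0: r = r^2 mod 41 = 10^2 = 18
  bit 5 = 1: r = r^2 * 28 mod 41 = 18^2 * 28 = 37*28 = 11
  -> B = 11
s = B^a = 11^30 mod 41  (bits of 30 = 11110)
  bit 0 = 1: r = r^2 * 11 mod 41 = 1^2 * 11 = 1*11 = 11
  bit 1 = 1: r = r^2 * 11 mod 41 = 11^2 * 11 = 39*11 = 19
  bit 2 = 1: r = r^2 * 11 mod 41 = 19^2 * 11 = 33*11 = 35
  bit 3 = 1: r = r^2 * 11 mod 41 = 35^2 * 11 = 36*11 = 27
  bit 4 = 0: r = r^2 mod 41 = 27^2 = 32
  -> s = B^a = 32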